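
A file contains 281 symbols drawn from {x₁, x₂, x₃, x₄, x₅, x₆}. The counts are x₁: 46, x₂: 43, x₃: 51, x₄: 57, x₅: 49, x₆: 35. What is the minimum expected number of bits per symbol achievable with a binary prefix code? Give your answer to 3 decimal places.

2.616 bits/symbol

Probabilities are the counts divided by 281.
Repeatedly combine the two least-probable nodes; the expected code length is the sum of the merged weights.
merge 35/281 + 43/281 → 78/281
merge 46/281 + 49/281 → 95/281
merge 51/281 + 57/281 → 108/281
merge 78/281 + 95/281 → 173/281
merge 108/281 + 173/281 → 1
L = 78/281 + 95/281 + 108/281 + 173/281 + 1 = 735/281 ≈ 2.616 bits/symbol.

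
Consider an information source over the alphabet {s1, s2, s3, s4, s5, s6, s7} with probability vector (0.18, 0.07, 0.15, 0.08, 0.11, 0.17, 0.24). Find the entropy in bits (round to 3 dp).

2.695 bits

H = −Σ pᵢ log₂ pᵢ.
−0.18·log₂(0.18) = 0.4453
−0.07·log₂(0.07) = 0.2686
−0.15·log₂(0.15) = 0.4105
−0.08·log₂(0.08) = 0.2915
−0.11·log₂(0.11) = 0.3503
−0.17·log₂(0.17) = 0.4346
−0.24·log₂(0.24) = 0.4941
Sum ≈ 2.6949 → 2.695 bits.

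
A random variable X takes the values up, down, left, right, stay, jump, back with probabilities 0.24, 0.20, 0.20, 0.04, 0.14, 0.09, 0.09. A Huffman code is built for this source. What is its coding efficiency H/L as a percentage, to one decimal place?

Entropy H = −Σ p log₂ p ≈ 2.6311 bits.
Huffman merges: 1/25+9/100→13/100; 9/100+13/100→11/50; 7/50+1/5→17/50; 1/5+11/50→21/50; 6/25+17/50→29/50; 21/50+29/50→1. L = 269/100 ≈ 2.6900.
Efficiency = H/L = 2.6311/2.6900 = 97.8%.

97.8%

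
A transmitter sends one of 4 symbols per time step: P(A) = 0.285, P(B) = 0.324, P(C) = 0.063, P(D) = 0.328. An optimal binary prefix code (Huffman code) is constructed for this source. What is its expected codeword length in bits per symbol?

Repeatedly combine the two least-probable nodes; the expected code length is the sum of the merged weights.
merge 63/1000 + 57/200 → 87/250
merge 81/250 + 41/125 → 163/250
merge 87/250 + 163/250 → 1
L = 87/250 + 163/250 + 1 = 2 bits/symbol.

2 bits/symbol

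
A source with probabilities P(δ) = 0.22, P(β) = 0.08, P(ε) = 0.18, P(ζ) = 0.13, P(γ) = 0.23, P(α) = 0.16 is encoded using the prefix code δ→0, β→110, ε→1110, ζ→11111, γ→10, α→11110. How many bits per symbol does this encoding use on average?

3.09 bits/symbol

L̄ = Σ pᵢ·ℓᵢ = 0.22·1 + 0.08·3 + 0.18·4 + 0.13·5 + 0.23·2 + 0.16·5 = 3.09 bits/symbol.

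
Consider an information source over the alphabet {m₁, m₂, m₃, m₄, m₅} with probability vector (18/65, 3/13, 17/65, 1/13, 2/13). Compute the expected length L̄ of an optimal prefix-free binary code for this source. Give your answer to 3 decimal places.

Repeatedly combine the two least-probable nodes; the expected code length is the sum of the merged weights.
merge 1/13 + 2/13 → 3/13
merge 3/13 + 3/13 → 6/13
merge 17/65 + 18/65 → 7/13
merge 6/13 + 7/13 → 1
L = 3/13 + 6/13 + 7/13 + 1 = 29/13 ≈ 2.231 bits/symbol.

2.231 bits/symbol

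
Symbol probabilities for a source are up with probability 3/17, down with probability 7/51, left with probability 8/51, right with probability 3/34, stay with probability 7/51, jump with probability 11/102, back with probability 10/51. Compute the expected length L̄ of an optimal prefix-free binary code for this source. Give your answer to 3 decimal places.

2.804 bits/symbol

Repeatedly combine the two least-probable nodes; the expected code length is the sum of the merged weights.
merge 3/34 + 11/102 → 10/51
merge 7/51 + 7/51 → 14/51
merge 8/51 + 3/17 → 1/3
merge 10/51 + 10/51 → 20/51
merge 14/51 + 1/3 → 31/51
merge 20/51 + 31/51 → 1
L = 10/51 + 14/51 + 1/3 + 20/51 + 31/51 + 1 = 143/51 ≈ 2.804 bits/symbol.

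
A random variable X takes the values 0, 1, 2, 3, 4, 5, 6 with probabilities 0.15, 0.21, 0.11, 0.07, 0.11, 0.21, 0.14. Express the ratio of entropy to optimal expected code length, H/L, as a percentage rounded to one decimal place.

Entropy H = −Σ p log₂ p ≈ 2.7224 bits.
Huffman merges: 7/100+11/100→9/50; 11/100+7/50→1/4; 3/20+9/50→33/100; 21/100+21/100→21/50; 1/4+33/100→29/50; 21/50+29/50→1. L = 69/25 ≈ 2.7600.
Efficiency = H/L = 2.7224/2.7600 = 98.6%.

98.6%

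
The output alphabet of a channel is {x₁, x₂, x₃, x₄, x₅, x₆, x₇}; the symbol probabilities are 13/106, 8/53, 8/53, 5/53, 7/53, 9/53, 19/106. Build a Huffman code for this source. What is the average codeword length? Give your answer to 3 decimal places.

2.821 bits/symbol

Repeatedly combine the two least-probable nodes; the expected code length is the sum of the merged weights.
merge 5/53 + 13/106 → 23/106
merge 7/53 + 8/53 → 15/53
merge 8/53 + 9/53 → 17/53
merge 19/106 + 23/106 → 21/53
merge 15/53 + 17/53 → 32/53
merge 21/53 + 32/53 → 1
L = 23/106 + 15/53 + 17/53 + 21/53 + 32/53 + 1 = 299/106 ≈ 2.821 bits/symbol.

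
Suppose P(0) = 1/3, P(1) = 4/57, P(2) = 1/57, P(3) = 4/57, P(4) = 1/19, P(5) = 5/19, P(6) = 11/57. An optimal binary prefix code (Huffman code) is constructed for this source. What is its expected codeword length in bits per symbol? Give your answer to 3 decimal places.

2.421 bits/symbol

Repeatedly combine the two least-probable nodes; the expected code length is the sum of the merged weights.
merge 1/57 + 1/19 → 4/57
merge 4/57 + 4/57 → 8/57
merge 4/57 + 8/57 → 4/19
merge 11/57 + 4/19 → 23/57
merge 5/19 + 1/3 → 34/57
merge 23/57 + 34/57 → 1
L = 4/57 + 8/57 + 4/19 + 23/57 + 34/57 + 1 = 46/19 ≈ 2.421 bits/symbol.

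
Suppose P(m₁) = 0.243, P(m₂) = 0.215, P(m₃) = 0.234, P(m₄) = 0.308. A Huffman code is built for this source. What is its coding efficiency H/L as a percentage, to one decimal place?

99.3%

Entropy H = −Σ p log₂ p ≈ 1.9864 bits.
Huffman merges: 43/200+117/500→449/1000; 243/1000+77/250→551/1000; 449/1000+551/1000→1. L = 2 ≈ 2.0000.
Efficiency = H/L = 1.9864/2.0000 = 99.3%.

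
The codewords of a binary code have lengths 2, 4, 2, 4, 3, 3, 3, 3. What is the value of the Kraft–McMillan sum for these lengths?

With common denominator 2^4 = 16: Σ 2^(−ℓᵢ) = 4/16 + 1/16 + 4/16 + 1/16 + 2/16 + 2/16 + 2/16 + 2/16 = 18/16 = 1.125.

1.125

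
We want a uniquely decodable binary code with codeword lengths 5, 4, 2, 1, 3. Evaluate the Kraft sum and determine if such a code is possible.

0.96875; yes

With common denominator 2^5 = 32: Σ 2^(−ℓᵢ) = 1/32 + 2/32 + 8/32 + 16/32 + 4/32 = 31/32 = 0.96875.
Kraft's inequality requires Σ ≤ 1; here Σ = 0.96875 ≤ 1, so such a prefix code exists.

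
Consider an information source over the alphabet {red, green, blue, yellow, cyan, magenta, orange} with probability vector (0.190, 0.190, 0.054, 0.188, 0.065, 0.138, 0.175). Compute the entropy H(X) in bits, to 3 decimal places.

2.682 bits

H = −Σ pᵢ log₂ pᵢ.
−0.190·log₂(0.190) = 0.4552
−0.190·log₂(0.190) = 0.4552
−0.054·log₂(0.054) = 0.2274
−0.188·log₂(0.188) = 0.4533
−0.065·log₂(0.065) = 0.2563
−0.138·log₂(0.138) = 0.3943
−0.175·log₂(0.175) = 0.4401
Sum ≈ 2.6818 → 2.682 bits.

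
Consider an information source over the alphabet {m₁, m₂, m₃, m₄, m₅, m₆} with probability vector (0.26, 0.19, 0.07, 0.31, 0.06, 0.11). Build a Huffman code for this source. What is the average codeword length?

Repeatedly combine the two least-probable nodes; the expected code length is the sum of the merged weights.
merge 3/50 + 7/100 → 13/100
merge 11/100 + 13/100 → 6/25
merge 19/100 + 6/25 → 43/100
merge 13/50 + 31/100 → 57/100
merge 43/100 + 57/100 → 1
L = 13/100 + 6/25 + 43/100 + 57/100 + 1 = 237/100 = 2.37 bits/symbol.

2.37 bits/symbol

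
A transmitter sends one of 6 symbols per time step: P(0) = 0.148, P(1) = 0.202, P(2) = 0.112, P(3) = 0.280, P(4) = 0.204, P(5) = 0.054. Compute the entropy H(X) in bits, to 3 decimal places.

2.437 bits

H = −Σ pᵢ log₂ pᵢ.
−0.148·log₂(0.148) = 0.4079
−0.202·log₂(0.202) = 0.4661
−0.112·log₂(0.112) = 0.3537
−0.280·log₂(0.280) = 0.5142
−0.204·log₂(0.204) = 0.4678
−0.054·log₂(0.054) = 0.2274
Sum ≈ 2.4373 → 2.437 bits.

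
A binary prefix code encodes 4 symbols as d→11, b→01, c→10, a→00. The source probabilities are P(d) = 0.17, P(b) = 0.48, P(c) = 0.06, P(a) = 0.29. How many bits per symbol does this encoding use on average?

2 bits/symbol

L̄ = Σ pᵢ·ℓᵢ = 0.17·2 + 0.48·2 + 0.06·2 + 0.29·2 = 2 bits/symbol.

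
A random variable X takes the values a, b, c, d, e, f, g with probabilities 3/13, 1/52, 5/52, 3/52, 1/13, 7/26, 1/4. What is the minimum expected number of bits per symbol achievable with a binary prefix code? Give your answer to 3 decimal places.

2.481 bits/symbol

Repeatedly combine the two least-probable nodes; the expected code length is the sum of the merged weights.
merge 1/52 + 3/52 → 1/13
merge 1/13 + 1/13 → 2/13
merge 5/52 + 2/13 → 1/4
merge 3/13 + 1/4 → 25/52
merge 1/4 + 7/26 → 27/52
merge 25/52 + 27/52 → 1
L = 1/13 + 2/13 + 1/4 + 25/52 + 27/52 + 1 = 129/52 ≈ 2.481 bits/symbol.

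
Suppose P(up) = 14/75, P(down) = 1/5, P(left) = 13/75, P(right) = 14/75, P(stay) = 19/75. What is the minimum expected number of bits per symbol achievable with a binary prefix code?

Repeatedly combine the two least-probable nodes; the expected code length is the sum of the merged weights.
merge 13/75 + 14/75 → 9/25
merge 14/75 + 1/5 → 29/75
merge 19/75 + 9/25 → 46/75
merge 29/75 + 46/75 → 1
L = 9/25 + 29/75 + 46/75 + 1 = 59/25 = 2.36 bits/symbol.

2.36 bits/symbol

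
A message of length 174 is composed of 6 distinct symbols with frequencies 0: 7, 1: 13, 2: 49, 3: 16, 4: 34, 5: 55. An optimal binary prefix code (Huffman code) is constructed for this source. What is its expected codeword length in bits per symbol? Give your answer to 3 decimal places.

Probabilities are the counts divided by 174.
Repeatedly combine the two least-probable nodes; the expected code length is the sum of the merged weights.
merge 7/174 + 13/174 → 10/87
merge 8/87 + 10/87 → 6/29
merge 17/87 + 6/29 → 35/87
merge 49/174 + 55/174 → 52/87
merge 35/87 + 52/87 → 1
L = 10/87 + 6/29 + 35/87 + 52/87 + 1 = 202/87 ≈ 2.322 bits/symbol.

2.322 bits/symbol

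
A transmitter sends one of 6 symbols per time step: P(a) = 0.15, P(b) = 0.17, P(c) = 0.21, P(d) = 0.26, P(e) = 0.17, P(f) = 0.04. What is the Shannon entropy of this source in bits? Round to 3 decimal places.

H = −Σ pᵢ log₂ pᵢ.
−0.15·log₂(0.15) = 0.4105
−0.17·log₂(0.17) = 0.4346
−0.21·log₂(0.21) = 0.4728
−0.26·log₂(0.26) = 0.5053
−0.17·log₂(0.17) = 0.4346
−0.04·log₂(0.04) = 0.1858
Sum ≈ 2.4436 → 2.444 bits.

2.444 bits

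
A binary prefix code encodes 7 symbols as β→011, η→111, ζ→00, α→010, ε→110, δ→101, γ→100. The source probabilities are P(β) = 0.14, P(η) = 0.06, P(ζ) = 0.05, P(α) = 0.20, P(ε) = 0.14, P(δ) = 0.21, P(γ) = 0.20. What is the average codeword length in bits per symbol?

2.95 bits/symbol

L̄ = Σ pᵢ·ℓᵢ = 0.14·3 + 0.06·3 + 0.05·2 + 0.20·3 + 0.14·3 + 0.21·3 + 0.20·3 = 2.95 bits/symbol.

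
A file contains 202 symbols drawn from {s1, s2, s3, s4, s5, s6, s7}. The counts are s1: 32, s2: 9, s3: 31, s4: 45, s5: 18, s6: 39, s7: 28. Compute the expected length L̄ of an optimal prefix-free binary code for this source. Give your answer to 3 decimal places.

Probabilities are the counts divided by 202.
Repeatedly combine the two least-probable nodes; the expected code length is the sum of the merged weights.
merge 9/202 + 9/101 → 27/202
merge 27/202 + 14/101 → 55/202
merge 31/202 + 16/101 → 63/202
merge 39/202 + 45/202 → 42/101
merge 55/202 + 63/202 → 59/101
merge 42/101 + 59/101 → 1
L = 27/202 + 55/202 + 63/202 + 42/101 + 59/101 + 1 = 549/202 ≈ 2.718 bits/symbol.

2.718 bits/symbol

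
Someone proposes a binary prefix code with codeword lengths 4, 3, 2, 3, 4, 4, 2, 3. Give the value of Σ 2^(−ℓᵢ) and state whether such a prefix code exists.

With common denominator 2^4 = 16: Σ 2^(−ℓᵢ) = 1/16 + 2/16 + 4/16 + 2/16 + 1/16 + 1/16 + 4/16 + 2/16 = 17/16 = 1.0625.
Kraft's inequality requires Σ ≤ 1; here Σ = 1.0625 > 1, so no such prefix code exists.

1.0625; no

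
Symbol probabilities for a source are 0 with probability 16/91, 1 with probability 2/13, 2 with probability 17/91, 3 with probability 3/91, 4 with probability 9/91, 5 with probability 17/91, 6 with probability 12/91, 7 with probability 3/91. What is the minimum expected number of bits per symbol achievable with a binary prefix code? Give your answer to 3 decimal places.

2.857 bits/symbol

Repeatedly combine the two least-probable nodes; the expected code length is the sum of the merged weights.
merge 3/91 + 3/91 → 6/91
merge 6/91 + 9/91 → 15/91
merge 12/91 + 2/13 → 2/7
merge 15/91 + 16/91 → 31/91
merge 17/91 + 17/91 → 34/91
merge 2/7 + 31/91 → 57/91
merge 34/91 + 57/91 → 1
L = 6/91 + 15/91 + 2/7 + 31/91 + 34/91 + 57/91 + 1 = 20/7 ≈ 2.857 bits/symbol.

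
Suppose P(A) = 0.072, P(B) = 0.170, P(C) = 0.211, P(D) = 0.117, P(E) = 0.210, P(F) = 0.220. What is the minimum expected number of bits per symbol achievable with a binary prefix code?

Repeatedly combine the two least-probable nodes; the expected code length is the sum of the merged weights.
merge 9/125 + 117/1000 → 189/1000
merge 17/100 + 189/1000 → 359/1000
merge 21/100 + 211/1000 → 421/1000
merge 11/50 + 359/1000 → 579/1000
merge 421/1000 + 579/1000 → 1
L = 189/1000 + 359/1000 + 421/1000 + 579/1000 + 1 = 637/250 = 2.548 bits/symbol.

2.548 bits/symbol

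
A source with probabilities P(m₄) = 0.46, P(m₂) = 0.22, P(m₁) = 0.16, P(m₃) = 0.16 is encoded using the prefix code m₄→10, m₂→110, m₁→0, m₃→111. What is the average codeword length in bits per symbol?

L̄ = Σ pᵢ·ℓᵢ = 0.46·2 + 0.22·3 + 0.16·1 + 0.16·3 = 2.22 bits/symbol.

2.22 bits/symbol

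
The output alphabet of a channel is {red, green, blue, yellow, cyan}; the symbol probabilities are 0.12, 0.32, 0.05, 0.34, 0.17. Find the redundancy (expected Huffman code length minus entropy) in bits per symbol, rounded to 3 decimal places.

Entropy H = −Σ p log₂ p ≈ 2.0730 bits.
Huffman merges: 1/20+3/25→17/100; 17/100+17/100→17/50; 8/25+17/50→33/50; 17/50+33/50→1. L = 217/100 ≈ 2.1700.
L − H = 2.1700 − 2.0730 = 0.097 bits.

0.097 bits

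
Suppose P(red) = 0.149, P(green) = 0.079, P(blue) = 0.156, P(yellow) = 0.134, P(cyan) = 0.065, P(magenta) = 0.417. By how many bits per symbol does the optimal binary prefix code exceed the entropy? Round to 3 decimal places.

Entropy H = −Σ p log₂ p ≈ 2.2878 bits.
Huffman merges: 13/200+79/1000→18/125; 67/500+18/125→139/500; 149/1000+39/250→61/200; 139/500+61/200→583/1000; 417/1000+583/1000→1. L = 231/100 ≈ 2.3100.
L − H = 2.3100 − 2.2878 = 0.022 bits.

0.022 bits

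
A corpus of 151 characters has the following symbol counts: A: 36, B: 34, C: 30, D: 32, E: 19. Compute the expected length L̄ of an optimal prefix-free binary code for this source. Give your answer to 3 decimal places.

Probabilities are the counts divided by 151.
Repeatedly combine the two least-probable nodes; the expected code length is the sum of the merged weights.
merge 19/151 + 30/151 → 49/151
merge 32/151 + 34/151 → 66/151
merge 36/151 + 49/151 → 85/151
merge 66/151 + 85/151 → 1
L = 49/151 + 66/151 + 85/151 + 1 = 351/151 ≈ 2.325 bits/symbol.

2.325 bits/symbol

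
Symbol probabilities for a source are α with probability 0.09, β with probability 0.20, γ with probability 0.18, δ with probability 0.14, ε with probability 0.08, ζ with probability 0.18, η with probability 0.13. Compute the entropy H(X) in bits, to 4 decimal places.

2.7389 bits

H = −Σ pᵢ log₂ pᵢ.
−0.09·log₂(0.09) = 0.3127
−0.20·log₂(0.20) = 0.4644
−0.18·log₂(0.18) = 0.4453
−0.14·log₂(0.14) = 0.3971
−0.08·log₂(0.08) = 0.2915
−0.18·log₂(0.18) = 0.4453
−0.13·log₂(0.13) = 0.3826
Sum ≈ 2.7389 → 2.7389 bits.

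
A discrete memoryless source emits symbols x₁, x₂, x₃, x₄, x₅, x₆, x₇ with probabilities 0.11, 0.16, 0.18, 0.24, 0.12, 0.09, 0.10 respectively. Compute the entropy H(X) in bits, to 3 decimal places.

H = −Σ pᵢ log₂ pᵢ.
−0.11·log₂(0.11) = 0.3503
−0.16·log₂(0.16) = 0.4230
−0.18·log₂(0.18) = 0.4453
−0.24·log₂(0.24) = 0.4941
−0.12·log₂(0.12) = 0.3671
−0.09·log₂(0.09) = 0.3127
−0.10·log₂(0.10) = 0.3322
Sum ≈ 2.7247 → 2.725 bits.

2.725 bits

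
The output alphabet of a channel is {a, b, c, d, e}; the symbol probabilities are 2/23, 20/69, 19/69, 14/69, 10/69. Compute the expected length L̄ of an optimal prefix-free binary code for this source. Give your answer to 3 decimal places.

2.232 bits/symbol

Repeatedly combine the two least-probable nodes; the expected code length is the sum of the merged weights.
merge 2/23 + 10/69 → 16/69
merge 14/69 + 16/69 → 10/23
merge 19/69 + 20/69 → 13/23
merge 10/23 + 13/23 → 1
L = 16/69 + 10/23 + 13/23 + 1 = 154/69 ≈ 2.232 bits/symbol.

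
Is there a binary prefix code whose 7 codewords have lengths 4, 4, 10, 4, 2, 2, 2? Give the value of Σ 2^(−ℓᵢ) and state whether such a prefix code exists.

0.9384765625; yes

With common denominator 2^10 = 1024: Σ 2^(−ℓᵢ) = 64/1024 + 64/1024 + 1/1024 + 64/1024 + 256/1024 + 256/1024 + 256/1024 = 961/1024 = 0.9384765625.
Kraft's inequality requires Σ ≤ 1; here Σ = 0.9384765625 ≤ 1, so such a prefix code exists.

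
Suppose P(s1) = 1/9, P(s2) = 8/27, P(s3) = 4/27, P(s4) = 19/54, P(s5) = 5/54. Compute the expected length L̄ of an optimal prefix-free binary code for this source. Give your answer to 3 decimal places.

2.204 bits/symbol

Repeatedly combine the two least-probable nodes; the expected code length is the sum of the merged weights.
merge 5/54 + 1/9 → 11/54
merge 4/27 + 11/54 → 19/54
merge 8/27 + 19/54 → 35/54
merge 19/54 + 35/54 → 1
L = 11/54 + 19/54 + 35/54 + 1 = 119/54 ≈ 2.204 bits/symbol.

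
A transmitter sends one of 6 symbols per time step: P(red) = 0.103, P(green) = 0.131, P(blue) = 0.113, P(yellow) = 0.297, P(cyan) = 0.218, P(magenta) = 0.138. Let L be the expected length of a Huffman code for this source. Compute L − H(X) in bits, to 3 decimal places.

Entropy H = −Σ p log₂ p ≈ 2.4709 bits.
Huffman merges: 103/1000+113/1000→27/125; 131/1000+69/500→269/1000; 27/125+109/500→217/500; 269/1000+297/1000→283/500; 217/500+283/500→1. L = 497/200 ≈ 2.4850.
L − H = 2.4850 − 2.4709 = 0.014 bits.

0.014 bits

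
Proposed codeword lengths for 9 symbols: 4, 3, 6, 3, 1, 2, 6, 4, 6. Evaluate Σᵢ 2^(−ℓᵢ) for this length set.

With common denominator 2^6 = 64: Σ 2^(−ℓᵢ) = 4/64 + 8/64 + 1/64 + 8/64 + 32/64 + 16/64 + 1/64 + 4/64 + 1/64 = 75/64 = 1.171875.

1.171875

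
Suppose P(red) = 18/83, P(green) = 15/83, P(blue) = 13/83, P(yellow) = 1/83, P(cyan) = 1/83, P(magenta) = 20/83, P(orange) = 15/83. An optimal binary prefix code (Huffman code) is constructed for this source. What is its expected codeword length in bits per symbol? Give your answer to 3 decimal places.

Repeatedly combine the two least-probable nodes; the expected code length is the sum of the merged weights.
merge 1/83 + 1/83 → 2/83
merge 2/83 + 13/83 → 15/83
merge 15/83 + 15/83 → 30/83
merge 15/83 + 18/83 → 33/83
merge 20/83 + 30/83 → 50/83
merge 33/83 + 50/83 → 1
L = 2/83 + 15/83 + 30/83 + 33/83 + 50/83 + 1 = 213/83 ≈ 2.566 bits/symbol.

2.566 bits/symbol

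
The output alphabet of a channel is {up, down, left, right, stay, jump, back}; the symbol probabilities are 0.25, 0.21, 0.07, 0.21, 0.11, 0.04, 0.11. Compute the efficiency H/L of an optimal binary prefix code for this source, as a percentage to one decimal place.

98.1%

Entropy H = −Σ p log₂ p ≈ 2.6005 bits.
Huffman merges: 1/25+7/100→11/100; 11/100+11/100→11/50; 11/100+21/100→8/25; 21/100+11/50→43/100; 1/4+8/25→57/100; 43/100+57/100→1. L = 53/20 ≈ 2.6500.
Efficiency = H/L = 2.6005/2.6500 = 98.1%.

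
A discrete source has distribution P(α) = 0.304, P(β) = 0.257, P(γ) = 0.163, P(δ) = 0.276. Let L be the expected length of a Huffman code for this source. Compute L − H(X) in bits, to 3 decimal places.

0.035 bits

Entropy H = −Σ p log₂ p ≈ 1.9652 bits.
Huffman merges: 163/1000+257/1000→21/50; 69/250+38/125→29/50; 21/50+29/50→1. L = 2 ≈ 2.0000.
L − H = 2.0000 − 1.9652 = 0.035 bits.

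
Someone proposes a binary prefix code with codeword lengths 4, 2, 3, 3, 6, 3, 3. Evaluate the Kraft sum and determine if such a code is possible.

0.828125; yes

With common denominator 2^6 = 64: Σ 2^(−ℓᵢ) = 4/64 + 16/64 + 8/64 + 8/64 + 1/64 + 8/64 + 8/64 = 53/64 = 0.828125.
Kraft's inequality requires Σ ≤ 1; here Σ = 0.828125 ≤ 1, so such a prefix code exists.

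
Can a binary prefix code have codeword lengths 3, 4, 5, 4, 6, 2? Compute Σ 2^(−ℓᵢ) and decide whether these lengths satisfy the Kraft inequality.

0.546875; yes

With common denominator 2^6 = 64: Σ 2^(−ℓᵢ) = 8/64 + 4/64 + 2/64 + 4/64 + 1/64 + 16/64 = 35/64 = 0.546875.
Kraft's inequality requires Σ ≤ 1; here Σ = 0.546875 ≤ 1, so such a prefix code exists.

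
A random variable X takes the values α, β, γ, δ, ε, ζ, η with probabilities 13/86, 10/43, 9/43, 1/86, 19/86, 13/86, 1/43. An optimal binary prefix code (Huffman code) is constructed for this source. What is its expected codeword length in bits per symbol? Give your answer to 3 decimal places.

2.558 bits/symbol

Repeatedly combine the two least-probable nodes; the expected code length is the sum of the merged weights.
merge 1/86 + 1/43 → 3/86
merge 3/86 + 13/86 → 8/43
merge 13/86 + 8/43 → 29/86
merge 9/43 + 19/86 → 37/86
merge 10/43 + 29/86 → 49/86
merge 37/86 + 49/86 → 1
L = 3/86 + 8/43 + 29/86 + 37/86 + 49/86 + 1 = 110/43 ≈ 2.558 bits/symbol.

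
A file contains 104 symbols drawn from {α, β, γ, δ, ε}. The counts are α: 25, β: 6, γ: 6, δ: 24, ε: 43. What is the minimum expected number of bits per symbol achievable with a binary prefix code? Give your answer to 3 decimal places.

2.048 bits/symbol

Probabilities are the counts divided by 104.
Repeatedly combine the two least-probable nodes; the expected code length is the sum of the merged weights.
merge 3/52 + 3/52 → 3/26
merge 3/26 + 3/13 → 9/26
merge 25/104 + 9/26 → 61/104
merge 43/104 + 61/104 → 1
L = 3/26 + 9/26 + 61/104 + 1 = 213/104 ≈ 2.048 bits/symbol.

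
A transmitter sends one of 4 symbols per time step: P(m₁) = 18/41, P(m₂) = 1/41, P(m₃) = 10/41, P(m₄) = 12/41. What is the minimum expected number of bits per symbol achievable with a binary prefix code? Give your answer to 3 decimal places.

Repeatedly combine the two least-probable nodes; the expected code length is the sum of the merged weights.
merge 1/41 + 10/41 → 11/41
merge 11/41 + 12/41 → 23/41
merge 18/41 + 23/41 → 1
L = 11/41 + 23/41 + 1 = 75/41 ≈ 1.829 bits/symbol.

1.829 bits/symbol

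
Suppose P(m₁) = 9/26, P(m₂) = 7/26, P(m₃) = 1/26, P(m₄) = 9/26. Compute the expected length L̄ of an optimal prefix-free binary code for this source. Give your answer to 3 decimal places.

Repeatedly combine the two least-probable nodes; the expected code length is the sum of the merged weights.
merge 1/26 + 7/26 → 4/13
merge 4/13 + 9/26 → 17/26
merge 9/26 + 17/26 → 1
L = 4/13 + 17/26 + 1 = 51/26 ≈ 1.962 bits/symbol.

1.962 bits/symbol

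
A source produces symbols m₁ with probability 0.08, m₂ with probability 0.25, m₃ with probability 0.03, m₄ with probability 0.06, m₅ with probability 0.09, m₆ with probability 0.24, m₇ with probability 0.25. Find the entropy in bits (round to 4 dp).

2.4936 bits

H = −Σ pᵢ log₂ pᵢ.
−0.08·log₂(0.08) = 0.2915
−0.25·log₂(0.25) = 0.5000
−0.03·log₂(0.03) = 0.1518
−0.06·log₂(0.06) = 0.2435
−0.09·log₂(0.09) = 0.3127
−0.24·log₂(0.24) = 0.4941
−0.25·log₂(0.25) = 0.5000
Sum ≈ 2.4936 → 2.4936 bits.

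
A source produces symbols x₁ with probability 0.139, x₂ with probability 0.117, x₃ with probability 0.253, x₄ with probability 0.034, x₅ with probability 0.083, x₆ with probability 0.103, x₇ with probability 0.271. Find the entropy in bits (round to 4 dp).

2.5716 bits

H = −Σ pᵢ log₂ pᵢ.
−0.139·log₂(0.139) = 0.3957
−0.117·log₂(0.117) = 0.3622
−0.253·log₂(0.253) = 0.5016
−0.034·log₂(0.034) = 0.1659
−0.083·log₂(0.083) = 0.2980
−0.103·log₂(0.103) = 0.3378
−0.271·log₂(0.271) = 0.5105
Sum ≈ 2.5716 → 2.5716 bits.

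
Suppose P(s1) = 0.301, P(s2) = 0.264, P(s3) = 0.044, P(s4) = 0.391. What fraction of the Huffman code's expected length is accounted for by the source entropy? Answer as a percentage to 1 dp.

Entropy H = −Σ p log₂ p ≈ 1.7566 bits.
Huffman merges: 11/250+33/125→77/250; 301/1000+77/250→609/1000; 391/1000+609/1000→1. L = 1917/1000 ≈ 1.9170.
Efficiency = H/L = 1.7566/1.9170 = 91.6%.

91.6%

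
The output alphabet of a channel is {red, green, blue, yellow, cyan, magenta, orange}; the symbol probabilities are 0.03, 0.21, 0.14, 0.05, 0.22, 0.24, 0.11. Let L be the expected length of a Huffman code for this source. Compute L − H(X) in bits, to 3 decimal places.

0.037 bits

Entropy H = −Σ p log₂ p ≈ 2.5628 bits.
Huffman merges: 3/100+1/20→2/25; 2/25+11/100→19/100; 7/50+19/100→33/100; 21/100+11/50→43/100; 6/25+33/100→57/100; 43/100+57/100→1. L = 13/5 ≈ 2.6000.
L − H = 2.6000 − 2.5628 = 0.037 bits.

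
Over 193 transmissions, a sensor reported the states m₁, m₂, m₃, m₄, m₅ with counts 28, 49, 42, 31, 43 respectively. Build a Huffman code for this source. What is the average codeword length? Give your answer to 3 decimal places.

Probabilities are the counts divided by 193.
Repeatedly combine the two least-probable nodes; the expected code length is the sum of the merged weights.
merge 28/193 + 31/193 → 59/193
merge 42/193 + 43/193 → 85/193
merge 49/193 + 59/193 → 108/193
merge 85/193 + 108/193 → 1
L = 59/193 + 85/193 + 108/193 + 1 = 445/193 ≈ 2.306 bits/symbol.

2.306 bits/symbol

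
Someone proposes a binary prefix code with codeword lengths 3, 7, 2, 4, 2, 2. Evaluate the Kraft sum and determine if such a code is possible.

With common denominator 2^7 = 128: Σ 2^(−ℓᵢ) = 16/128 + 1/128 + 32/128 + 8/128 + 32/128 + 32/128 = 121/128 = 0.9453125.
Kraft's inequality requires Σ ≤ 1; here Σ = 0.9453125 ≤ 1, so such a prefix code exists.

0.9453125; yes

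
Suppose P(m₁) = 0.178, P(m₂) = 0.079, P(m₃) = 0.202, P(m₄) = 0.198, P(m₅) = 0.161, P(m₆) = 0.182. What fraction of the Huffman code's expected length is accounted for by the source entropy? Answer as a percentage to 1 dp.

97.4%

Entropy H = −Σ p log₂ p ≈ 2.5328 bits.
Huffman merges: 79/1000+161/1000→6/25; 89/500+91/500→9/25; 99/500+101/500→2/5; 6/25+9/25→3/5; 2/5+3/5→1. L = 13/5 ≈ 2.6000.
Efficiency = H/L = 2.5328/2.6000 = 97.4%.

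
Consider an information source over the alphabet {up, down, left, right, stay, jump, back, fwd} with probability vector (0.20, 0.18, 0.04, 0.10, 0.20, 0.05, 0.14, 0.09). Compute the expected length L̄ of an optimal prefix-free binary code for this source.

Repeatedly combine the two least-probable nodes; the expected code length is the sum of the merged weights.
merge 1/25 + 1/20 → 9/100
merge 9/100 + 9/100 → 9/50
merge 1/10 + 7/50 → 6/25
merge 9/50 + 9/50 → 9/25
merge 1/5 + 1/5 → 2/5
merge 6/25 + 9/25 → 3/5
merge 2/5 + 3/5 → 1
L = 9/100 + 9/50 + 6/25 + 9/25 + 2/5 + 3/5 + 1 = 287/100 = 2.87 bits/symbol.

2.87 bits/symbol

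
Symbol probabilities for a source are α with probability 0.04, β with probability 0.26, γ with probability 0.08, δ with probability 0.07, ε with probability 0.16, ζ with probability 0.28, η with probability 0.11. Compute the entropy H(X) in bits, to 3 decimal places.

H = −Σ pᵢ log₂ pᵢ.
−0.04·log₂(0.04) = 0.1858
−0.26·log₂(0.26) = 0.5053
−0.08·log₂(0.08) = 0.2915
−0.07·log₂(0.07) = 0.2686
−0.16·log₂(0.16) = 0.4230
−0.28·log₂(0.28) = 0.5142
−0.11·log₂(0.11) = 0.3503
Sum ≈ 2.5386 → 2.539 bits.

2.539 bits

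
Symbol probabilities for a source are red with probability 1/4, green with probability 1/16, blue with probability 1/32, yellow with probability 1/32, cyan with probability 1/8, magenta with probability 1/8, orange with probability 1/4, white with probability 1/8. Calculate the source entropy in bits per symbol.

Each probability is a power of 1/2, so log₂(1/p) is an integer.
H = Σ p·log₂(1/p) = 1/4·2 + 1/16·4 + 1/32·5 + 1/32·5 + 1/8·3 + 1/8·3 + 1/4·2 + 1/8·3 = 2.6875 bits.

2.6875 bits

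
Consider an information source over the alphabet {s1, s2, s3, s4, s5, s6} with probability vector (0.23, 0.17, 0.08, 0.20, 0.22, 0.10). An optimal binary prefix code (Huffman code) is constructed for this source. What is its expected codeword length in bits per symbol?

Repeatedly combine the two least-probable nodes; the expected code length is the sum of the merged weights.
merge 2/25 + 1/10 → 9/50
merge 17/100 + 9/50 → 7/20
merge 1/5 + 11/50 → 21/50
merge 23/100 + 7/20 → 29/50
merge 21/50 + 29/50 → 1
L = 9/50 + 7/20 + 21/50 + 29/50 + 1 = 253/100 = 2.53 bits/symbol.

2.53 bits/symbol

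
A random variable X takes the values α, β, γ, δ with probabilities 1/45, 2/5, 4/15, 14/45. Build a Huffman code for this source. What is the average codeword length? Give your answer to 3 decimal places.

1.889 bits/symbol

Repeatedly combine the two least-probable nodes; the expected code length is the sum of the merged weights.
merge 1/45 + 4/15 → 13/45
merge 13/45 + 14/45 → 3/5
merge 2/5 + 3/5 → 1
L = 13/45 + 3/5 + 1 = 17/9 ≈ 1.889 bits/symbol.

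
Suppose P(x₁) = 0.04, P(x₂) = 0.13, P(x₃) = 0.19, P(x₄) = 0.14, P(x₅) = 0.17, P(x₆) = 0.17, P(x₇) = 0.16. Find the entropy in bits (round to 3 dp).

2.713 bits

H = −Σ pᵢ log₂ pᵢ.
−0.04·log₂(0.04) = 0.1858
−0.13·log₂(0.13) = 0.3826
−0.19·log₂(0.19) = 0.4552
−0.14·log₂(0.14) = 0.3971
−0.17·log₂(0.17) = 0.4346
−0.17·log₂(0.17) = 0.4346
−0.16·log₂(0.16) = 0.4230
Sum ≈ 2.7129 → 2.713 bits.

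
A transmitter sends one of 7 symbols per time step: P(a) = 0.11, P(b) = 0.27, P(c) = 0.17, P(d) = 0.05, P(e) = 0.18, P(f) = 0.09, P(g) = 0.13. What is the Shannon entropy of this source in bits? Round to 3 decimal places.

2.652 bits

H = −Σ pᵢ log₂ pᵢ.
−0.11·log₂(0.11) = 0.3503
−0.27·log₂(0.27) = 0.5100
−0.17·log₂(0.17) = 0.4346
−0.05·log₂(0.05) = 0.2161
−0.18·log₂(0.18) = 0.4453
−0.09·log₂(0.09) = 0.3127
−0.13·log₂(0.13) = 0.3826
Sum ≈ 2.6516 → 2.652 bits.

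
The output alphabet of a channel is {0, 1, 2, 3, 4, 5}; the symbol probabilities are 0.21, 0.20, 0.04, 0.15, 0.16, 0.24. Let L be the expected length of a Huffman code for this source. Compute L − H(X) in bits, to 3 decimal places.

0.089 bits

Entropy H = −Σ p log₂ p ≈ 2.4507 bits.
Huffman merges: 1/25+3/20→19/100; 4/25+19/100→7/20; 1/5+21/100→41/100; 6/25+7/20→59/100; 41/100+59/100→1. L = 127/50 ≈ 2.5400.
L − H = 2.5400 − 2.4507 = 0.089 bits.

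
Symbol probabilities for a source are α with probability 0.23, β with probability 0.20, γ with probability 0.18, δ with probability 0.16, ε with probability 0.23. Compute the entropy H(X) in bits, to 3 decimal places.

2.308 bits

H = −Σ pᵢ log₂ pᵢ.
−0.23·log₂(0.23) = 0.4877
−0.20·log₂(0.20) = 0.4644
−0.18·log₂(0.18) = 0.4453
−0.16·log₂(0.16) = 0.4230
−0.23·log₂(0.23) = 0.4877
Sum ≈ 2.3080 → 2.308 bits.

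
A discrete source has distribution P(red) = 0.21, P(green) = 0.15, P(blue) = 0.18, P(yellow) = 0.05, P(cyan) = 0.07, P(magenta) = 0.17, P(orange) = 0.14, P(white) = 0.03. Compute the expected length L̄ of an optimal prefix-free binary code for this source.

Repeatedly combine the two least-probable nodes; the expected code length is the sum of the merged weights.
merge 3/100 + 1/20 → 2/25
merge 7/100 + 2/25 → 3/20
merge 7/50 + 3/20 → 29/100
merge 3/20 + 17/100 → 8/25
merge 9/50 + 21/100 → 39/100
merge 29/100 + 8/25 → 61/100
merge 39/100 + 61/100 → 1
L = 2/25 + 3/20 + 29/100 + 8/25 + 39/100 + 61/100 + 1 = 71/25 = 2.84 bits/symbol.

2.84 bits/symbol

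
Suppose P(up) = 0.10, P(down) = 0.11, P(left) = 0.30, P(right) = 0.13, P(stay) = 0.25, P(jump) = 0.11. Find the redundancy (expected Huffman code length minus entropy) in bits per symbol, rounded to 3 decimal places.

0.013 bits

Entropy H = −Σ p log₂ p ≈ 2.4365 bits.
Huffman merges: 1/10+11/100→21/100; 11/100+13/100→6/25; 21/100+6/25→9/20; 1/4+3/10→11/20; 9/20+11/20→1. L = 49/20 ≈ 2.4500.
L − H = 2.4500 − 2.4365 = 0.013 bits.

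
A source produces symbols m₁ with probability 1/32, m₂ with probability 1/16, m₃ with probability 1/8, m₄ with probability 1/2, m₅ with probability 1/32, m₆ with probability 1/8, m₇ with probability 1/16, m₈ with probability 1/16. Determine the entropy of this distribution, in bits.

Each probability is a power of 1/2, so log₂(1/p) is an integer.
H = Σ p·log₂(1/p) = 1/32·5 + 1/16·4 + 1/8·3 + 1/2·1 + 1/32·5 + 1/8·3 + 1/16·4 + 1/16·4 = 2.3125 bits.

2.3125 bits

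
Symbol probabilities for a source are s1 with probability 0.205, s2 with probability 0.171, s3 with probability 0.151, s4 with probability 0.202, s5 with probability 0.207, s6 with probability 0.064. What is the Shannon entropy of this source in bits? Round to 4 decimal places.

2.5065 bits

H = −Σ pᵢ log₂ pᵢ.
−0.205·log₂(0.205) = 0.4687
−0.171·log₂(0.171) = 0.4357
−0.151·log₂(0.151) = 0.4118
−0.202·log₂(0.202) = 0.4661
−0.207·log₂(0.207) = 0.4704
−0.064·log₂(0.064) = 0.2538
Sum ≈ 2.5065 → 2.5065 bits.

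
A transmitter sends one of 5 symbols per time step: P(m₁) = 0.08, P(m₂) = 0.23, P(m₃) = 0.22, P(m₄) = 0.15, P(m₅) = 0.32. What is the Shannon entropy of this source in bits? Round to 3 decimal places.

H = −Σ pᵢ log₂ pᵢ.
−0.08·log₂(0.08) = 0.2915
−0.23·log₂(0.23) = 0.4877
−0.22·log₂(0.22) = 0.4806
−0.15·log₂(0.15) = 0.4105
−0.32·log₂(0.32) = 0.5260
Sum ≈ 2.1963 → 2.196 bits.

2.196 bits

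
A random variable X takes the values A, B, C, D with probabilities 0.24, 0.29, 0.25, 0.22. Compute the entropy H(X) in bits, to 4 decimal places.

1.9926 bits

H = −Σ pᵢ log₂ pᵢ.
−0.24·log₂(0.24) = 0.4941
−0.29·log₂(0.29) = 0.5179
−0.25·log₂(0.25) = 0.5000
−0.22·log₂(0.22) = 0.4806
Sum ≈ 1.9926 → 1.9926 bits.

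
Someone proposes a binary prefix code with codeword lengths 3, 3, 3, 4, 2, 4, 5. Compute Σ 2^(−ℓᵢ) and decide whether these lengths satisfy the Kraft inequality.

With common denominator 2^5 = 32: Σ 2^(−ℓᵢ) = 4/32 + 4/32 + 4/32 + 2/32 + 8/32 + 2/32 + 1/32 = 25/32 = 0.78125.
Kraft's inequality requires Σ ≤ 1; here Σ = 0.78125 ≤ 1, so such a prefix code exists.

0.78125; yes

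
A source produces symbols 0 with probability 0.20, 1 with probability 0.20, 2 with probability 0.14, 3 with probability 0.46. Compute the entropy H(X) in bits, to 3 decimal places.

H = −Σ pᵢ log₂ pᵢ.
−0.20·log₂(0.20) = 0.4644
−0.20·log₂(0.20) = 0.4644
−0.14·log₂(0.14) = 0.3971
−0.46·log₂(0.46) = 0.5153
Sum ≈ 1.8412 → 1.841 bits.

1.841 bits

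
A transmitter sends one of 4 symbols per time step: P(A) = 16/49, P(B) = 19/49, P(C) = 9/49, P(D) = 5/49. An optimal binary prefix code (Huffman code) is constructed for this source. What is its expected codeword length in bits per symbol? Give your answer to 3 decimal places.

1.898 bits/symbol

Repeatedly combine the two least-probable nodes; the expected code length is the sum of the merged weights.
merge 5/49 + 9/49 → 2/7
merge 2/7 + 16/49 → 30/49
merge 19/49 + 30/49 → 1
L = 2/7 + 30/49 + 1 = 93/49 ≈ 1.898 bits/symbol.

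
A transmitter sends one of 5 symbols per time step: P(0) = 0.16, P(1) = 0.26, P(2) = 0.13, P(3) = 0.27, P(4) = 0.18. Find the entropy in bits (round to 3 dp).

2.266 bits

H = −Σ pᵢ log₂ pᵢ.
−0.16·log₂(0.16) = 0.4230
−0.26·log₂(0.26) = 0.5053
−0.13·log₂(0.13) = 0.3826
−0.27·log₂(0.27) = 0.5100
−0.18·log₂(0.18) = 0.4453
Sum ≈ 2.2663 → 2.266 bits.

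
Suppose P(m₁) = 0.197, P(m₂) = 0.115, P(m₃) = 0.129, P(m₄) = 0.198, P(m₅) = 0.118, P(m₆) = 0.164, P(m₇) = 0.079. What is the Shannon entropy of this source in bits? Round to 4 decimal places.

H = −Σ pᵢ log₂ pᵢ.
−0.197·log₂(0.197) = 0.4617
−0.115·log₂(0.115) = 0.3588
−0.129·log₂(0.129) = 0.3811
−0.198·log₂(0.198) = 0.4626
−0.118·log₂(0.118) = 0.3638
−0.164·log₂(0.164) = 0.4278
−0.079·log₂(0.079) = 0.2893
Sum ≈ 2.7452 → 2.7452 bits.

2.7452 bits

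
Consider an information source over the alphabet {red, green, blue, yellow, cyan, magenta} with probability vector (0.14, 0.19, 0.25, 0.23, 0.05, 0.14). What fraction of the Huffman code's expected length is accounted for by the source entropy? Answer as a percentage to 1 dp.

97.3%

Entropy H = −Σ p log₂ p ≈ 2.4532 bits.
Huffman merges: 1/20+7/50→19/100; 7/50+19/100→33/100; 19/100+23/100→21/50; 1/4+33/100→29/50; 21/50+29/50→1. L = 63/25 ≈ 2.5200.
Efficiency = H/L = 2.4532/2.5200 = 97.3%.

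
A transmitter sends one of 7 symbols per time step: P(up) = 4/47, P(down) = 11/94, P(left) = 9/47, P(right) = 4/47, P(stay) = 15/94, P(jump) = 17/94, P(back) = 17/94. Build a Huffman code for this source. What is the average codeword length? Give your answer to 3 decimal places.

Repeatedly combine the two least-probable nodes; the expected code length is the sum of the merged weights.
merge 4/47 + 4/47 → 8/47
merge 11/94 + 15/94 → 13/47
merge 8/47 + 17/94 → 33/94
merge 17/94 + 9/47 → 35/94
merge 13/47 + 33/94 → 59/94
merge 35/94 + 59/94 → 1
L = 8/47 + 13/47 + 33/94 + 35/94 + 59/94 + 1 = 263/94 ≈ 2.798 bits/symbol.

2.798 bits/symbol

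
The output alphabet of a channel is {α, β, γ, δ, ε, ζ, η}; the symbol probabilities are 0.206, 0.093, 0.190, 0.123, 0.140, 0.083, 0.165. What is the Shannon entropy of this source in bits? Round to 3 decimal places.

H = −Σ pᵢ log₂ pᵢ.
−0.206·log₂(0.206) = 0.4695
−0.093·log₂(0.093) = 0.3187
−0.190·log₂(0.190) = 0.4552
−0.123·log₂(0.123) = 0.3719
−0.140·log₂(0.140) = 0.3971
−0.083·log₂(0.083) = 0.2980
−0.165·log₂(0.165) = 0.4289
Sum ≈ 2.7394 → 2.739 bits.

2.739 bits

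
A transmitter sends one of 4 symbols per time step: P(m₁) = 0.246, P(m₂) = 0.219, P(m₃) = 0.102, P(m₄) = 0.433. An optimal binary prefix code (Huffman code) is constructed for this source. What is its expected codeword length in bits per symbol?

Repeatedly combine the two least-probable nodes; the expected code length is the sum of the merged weights.
merge 51/500 + 219/1000 → 321/1000
merge 123/500 + 321/1000 → 567/1000
merge 433/1000 + 567/1000 → 1
L = 321/1000 + 567/1000 + 1 = 236/125 = 1.888 bits/symbol.

1.888 bits/symbol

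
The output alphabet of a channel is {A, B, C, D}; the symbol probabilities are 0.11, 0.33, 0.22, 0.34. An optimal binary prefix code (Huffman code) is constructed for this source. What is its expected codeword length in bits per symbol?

Repeatedly combine the two least-probable nodes; the expected code length is the sum of the merged weights.
merge 11/100 + 11/50 → 33/100
merge 33/100 + 33/100 → 33/50
merge 17/50 + 33/50 → 1
L = 33/100 + 33/50 + 1 = 199/100 = 1.99 bits/symbol.

1.99 bits/symbol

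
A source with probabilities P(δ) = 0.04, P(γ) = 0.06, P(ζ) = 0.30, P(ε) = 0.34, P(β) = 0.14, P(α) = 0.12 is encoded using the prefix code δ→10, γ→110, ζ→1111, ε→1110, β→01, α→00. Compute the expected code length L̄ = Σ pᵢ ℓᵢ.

L̄ = Σ pᵢ·ℓᵢ = 0.04·2 + 0.06·3 + 0.30·4 + 0.34·4 + 0.14·2 + 0.12·2 = 3.34 bits/symbol.

3.34 bits/symbol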